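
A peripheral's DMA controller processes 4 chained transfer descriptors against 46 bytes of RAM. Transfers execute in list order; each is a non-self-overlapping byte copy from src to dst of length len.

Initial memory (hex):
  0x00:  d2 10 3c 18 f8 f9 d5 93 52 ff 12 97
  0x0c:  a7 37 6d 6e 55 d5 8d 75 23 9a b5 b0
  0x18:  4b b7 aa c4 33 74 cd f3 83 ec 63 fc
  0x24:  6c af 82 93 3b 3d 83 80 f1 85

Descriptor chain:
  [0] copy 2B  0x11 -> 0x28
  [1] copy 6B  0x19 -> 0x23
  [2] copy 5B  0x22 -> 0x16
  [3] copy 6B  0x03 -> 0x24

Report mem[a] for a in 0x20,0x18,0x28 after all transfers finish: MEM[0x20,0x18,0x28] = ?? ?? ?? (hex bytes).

D0: mem[0x28..0x29] <- [d5 8d]
D1: mem[0x23..0x28] <- [b7 aa c4 33 74 cd]
D2: mem[0x16..0x1a] <- [63 b7 aa c4 33]
D3: mem[0x24..0x29] <- [18 f8 f9 d5 93 52]
query mem[0x20]=0x83, mem[0x18]=0xaa, mem[0x28]=0x93

MEM[0x20,0x18,0x28] = 83 aa 93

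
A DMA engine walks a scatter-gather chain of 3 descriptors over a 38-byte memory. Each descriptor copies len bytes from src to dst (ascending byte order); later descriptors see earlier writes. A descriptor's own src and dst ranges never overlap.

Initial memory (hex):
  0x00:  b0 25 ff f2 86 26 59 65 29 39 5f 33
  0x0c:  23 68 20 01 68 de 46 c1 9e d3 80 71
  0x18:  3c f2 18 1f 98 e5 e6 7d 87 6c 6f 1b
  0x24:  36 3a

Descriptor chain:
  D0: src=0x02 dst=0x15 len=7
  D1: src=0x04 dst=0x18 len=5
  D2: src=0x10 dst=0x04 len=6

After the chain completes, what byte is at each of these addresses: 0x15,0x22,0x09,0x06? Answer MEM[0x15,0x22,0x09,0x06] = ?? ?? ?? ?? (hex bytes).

MEM[0x15,0x22,0x09,0x06] = ff 6f ff 46

  after D0: wrote 7B at 0x15 = fff28626596529
  after D1: wrote 5B at 0x18 = 8626596529
  after D2: wrote 6B at 0x04 = 68de46c19eff
query mem[0x15]=0xff, mem[0x22]=0x6f, mem[0x09]=0xff, mem[0x06]=0x46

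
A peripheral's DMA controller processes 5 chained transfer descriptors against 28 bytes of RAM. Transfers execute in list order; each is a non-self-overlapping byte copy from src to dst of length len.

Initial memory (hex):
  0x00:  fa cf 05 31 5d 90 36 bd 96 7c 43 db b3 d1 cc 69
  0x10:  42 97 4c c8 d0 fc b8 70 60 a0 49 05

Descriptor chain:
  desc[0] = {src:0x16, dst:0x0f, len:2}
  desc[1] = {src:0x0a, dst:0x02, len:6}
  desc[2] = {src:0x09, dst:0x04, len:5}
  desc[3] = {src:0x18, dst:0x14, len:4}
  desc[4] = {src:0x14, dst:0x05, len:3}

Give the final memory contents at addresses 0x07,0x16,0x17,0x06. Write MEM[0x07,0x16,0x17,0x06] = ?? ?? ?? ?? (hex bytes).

D0: mem[0x0f..0x10] <- [b8 70]
D1: mem[0x02..0x07] <- [43 db b3 d1 cc b8]
D2: mem[0x04..0x08] <- [7c 43 db b3 d1]
D3: mem[0x14..0x17] <- [60 a0 49 05]
D4: mem[0x05..0x07] <- [60 a0 49]
query mem[0x07]=0x49, mem[0x16]=0x49, mem[0x17]=0x05, mem[0x06]=0xa0

MEM[0x07,0x16,0x17,0x06] = 49 49 05 a0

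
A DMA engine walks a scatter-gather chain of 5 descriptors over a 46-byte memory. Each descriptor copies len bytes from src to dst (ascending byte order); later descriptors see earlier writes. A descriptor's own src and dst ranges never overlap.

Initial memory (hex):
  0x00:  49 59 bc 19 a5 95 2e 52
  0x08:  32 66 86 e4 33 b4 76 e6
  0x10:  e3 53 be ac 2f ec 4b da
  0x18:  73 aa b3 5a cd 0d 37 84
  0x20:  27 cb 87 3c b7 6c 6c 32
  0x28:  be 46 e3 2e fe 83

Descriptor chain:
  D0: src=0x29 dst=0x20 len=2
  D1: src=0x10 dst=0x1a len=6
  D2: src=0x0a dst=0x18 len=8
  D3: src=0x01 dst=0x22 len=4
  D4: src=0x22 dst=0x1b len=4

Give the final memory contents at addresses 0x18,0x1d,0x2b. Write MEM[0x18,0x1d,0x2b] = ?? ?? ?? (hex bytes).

MEM[0x18,0x1d,0x2b] = 86 19 2e

  after D0: wrote 2B at 0x20 = 46e3
  after D1: wrote 6B at 0x1a = e353beac2fec
  after D2: wrote 8B at 0x18 = 86e433b476e6e353
  after D3: wrote 4B at 0x22 = 59bc19a5
  after D4: wrote 4B at 0x1b = 59bc19a5
query mem[0x18]=0x86, mem[0x1d]=0x19, mem[0x2b]=0x2e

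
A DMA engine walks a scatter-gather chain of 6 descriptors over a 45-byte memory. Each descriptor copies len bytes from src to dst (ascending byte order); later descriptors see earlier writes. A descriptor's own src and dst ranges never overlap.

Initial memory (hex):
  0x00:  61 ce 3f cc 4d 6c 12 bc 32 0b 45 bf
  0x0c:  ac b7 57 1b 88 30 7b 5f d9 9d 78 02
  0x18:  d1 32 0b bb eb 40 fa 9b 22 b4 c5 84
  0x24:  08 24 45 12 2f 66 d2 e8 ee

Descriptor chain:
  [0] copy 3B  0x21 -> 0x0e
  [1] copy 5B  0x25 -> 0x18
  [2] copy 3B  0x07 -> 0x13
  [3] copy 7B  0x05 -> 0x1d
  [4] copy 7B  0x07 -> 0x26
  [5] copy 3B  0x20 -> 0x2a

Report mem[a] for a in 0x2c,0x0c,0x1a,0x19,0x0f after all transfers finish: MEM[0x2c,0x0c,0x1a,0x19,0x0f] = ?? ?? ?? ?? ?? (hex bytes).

D0: mem[0x0e..0x10] <- [b4 c5 84]
D1: mem[0x18..0x1c] <- [24 45 12 2f 66]
D2: mem[0x13..0x15] <- [bc 32 0b]
D3: mem[0x1d..0x23] <- [6c 12 bc 32 0b 45 bf]
D4: mem[0x26..0x2c] <- [bc 32 0b 45 bf ac b7]
D5: mem[0x2a..0x2c] <- [32 0b 45]
query mem[0x2c]=0x45, mem[0x0c]=0xac, mem[0x1a]=0x12, mem[0x19]=0x45, mem[0x0f]=0xc5

MEM[0x2c,0x0c,0x1a,0x19,0x0f] = 45 ac 12 45 c5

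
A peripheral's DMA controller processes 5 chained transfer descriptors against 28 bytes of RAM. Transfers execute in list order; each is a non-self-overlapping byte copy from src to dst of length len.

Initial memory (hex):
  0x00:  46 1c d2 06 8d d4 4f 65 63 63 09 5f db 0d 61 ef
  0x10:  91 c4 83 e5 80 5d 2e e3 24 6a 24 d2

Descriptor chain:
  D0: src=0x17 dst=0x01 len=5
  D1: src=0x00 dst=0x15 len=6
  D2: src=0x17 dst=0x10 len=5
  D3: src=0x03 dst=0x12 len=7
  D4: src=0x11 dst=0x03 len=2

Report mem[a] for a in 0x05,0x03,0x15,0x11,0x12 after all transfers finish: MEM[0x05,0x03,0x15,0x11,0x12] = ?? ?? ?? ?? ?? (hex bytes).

MEM[0x05,0x03,0x15,0x11,0x12] = d2 6a 4f 6a 6a

[0] 0x17->0x01 len=5 : e3 24 6a 24 d2
[1] 0x00->0x15 len=6 : 46 e3 24 6a 24 d2
[2] 0x17->0x10 len=5 : 24 6a 24 d2 d2
[3] 0x03->0x12 len=7 : 6a 24 d2 4f 65 63 63
[4] 0x11->0x03 len=2 : 6a 6a
query mem[0x05]=0xd2, mem[0x03]=0x6a, mem[0x15]=0x4f, mem[0x11]=0x6a, mem[0x12]=0x6a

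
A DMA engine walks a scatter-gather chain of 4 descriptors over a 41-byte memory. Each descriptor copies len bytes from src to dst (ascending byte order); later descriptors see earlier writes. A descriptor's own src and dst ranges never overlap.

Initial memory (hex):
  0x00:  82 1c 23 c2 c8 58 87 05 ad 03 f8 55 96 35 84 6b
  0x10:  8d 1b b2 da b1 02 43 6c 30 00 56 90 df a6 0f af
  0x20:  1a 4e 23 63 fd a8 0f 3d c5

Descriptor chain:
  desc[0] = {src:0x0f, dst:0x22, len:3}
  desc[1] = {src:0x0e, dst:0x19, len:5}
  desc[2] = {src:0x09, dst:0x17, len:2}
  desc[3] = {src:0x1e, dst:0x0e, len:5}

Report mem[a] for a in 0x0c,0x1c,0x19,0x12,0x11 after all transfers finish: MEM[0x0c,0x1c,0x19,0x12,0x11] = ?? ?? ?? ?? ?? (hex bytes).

D0: mem[0x22..0x24] <- [6b 8d 1b]
D1: mem[0x19..0x1d] <- [84 6b 8d 1b b2]
D2: mem[0x17..0x18] <- [03 f8]
D3: mem[0x0e..0x12] <- [0f af 1a 4e 6b]
query mem[0x0c]=0x96, mem[0x1c]=0x1b, mem[0x19]=0x84, mem[0x12]=0x6b, mem[0x11]=0x4e

MEM[0x0c,0x1c,0x19,0x12,0x11] = 96 1b 84 6b 4e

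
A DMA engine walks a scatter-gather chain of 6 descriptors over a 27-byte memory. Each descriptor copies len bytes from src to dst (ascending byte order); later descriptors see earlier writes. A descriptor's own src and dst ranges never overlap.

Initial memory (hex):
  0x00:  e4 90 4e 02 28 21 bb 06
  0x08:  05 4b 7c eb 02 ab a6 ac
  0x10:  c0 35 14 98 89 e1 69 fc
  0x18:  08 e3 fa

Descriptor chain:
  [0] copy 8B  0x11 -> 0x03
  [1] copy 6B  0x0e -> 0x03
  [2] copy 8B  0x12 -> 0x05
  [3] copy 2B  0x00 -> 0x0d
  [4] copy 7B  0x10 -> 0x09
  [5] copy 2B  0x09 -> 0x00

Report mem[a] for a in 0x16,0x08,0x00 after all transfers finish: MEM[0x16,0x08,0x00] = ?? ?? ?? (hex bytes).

MEM[0x16,0x08,0x00] = 69 e1 c0

  after D0: wrote 8B at 0x03 = 35149889e169fc08
  after D1: wrote 6B at 0x03 = a6acc0351498
  after D2: wrote 8B at 0x05 = 149889e169fc08e3
  after D3: wrote 2B at 0x0d = e490
  after D4: wrote 7B at 0x09 = c035149889e169
  after D5: wrote 2B at 0x00 = c035
query mem[0x16]=0x69, mem[0x08]=0xe1, mem[0x00]=0xc0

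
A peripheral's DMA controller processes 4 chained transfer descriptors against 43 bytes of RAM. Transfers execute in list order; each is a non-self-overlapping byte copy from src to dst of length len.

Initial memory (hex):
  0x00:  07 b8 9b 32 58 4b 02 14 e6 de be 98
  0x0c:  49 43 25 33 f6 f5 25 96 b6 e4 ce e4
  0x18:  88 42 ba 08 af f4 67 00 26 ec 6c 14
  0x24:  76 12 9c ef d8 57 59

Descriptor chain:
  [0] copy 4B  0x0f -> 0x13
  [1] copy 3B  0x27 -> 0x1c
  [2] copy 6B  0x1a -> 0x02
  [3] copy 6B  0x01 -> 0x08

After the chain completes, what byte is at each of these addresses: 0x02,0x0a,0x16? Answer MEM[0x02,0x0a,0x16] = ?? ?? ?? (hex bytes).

  after D0: wrote 4B at 0x13 = 33f6f525
  after D1: wrote 3B at 0x1c = efd857
  after D2: wrote 6B at 0x02 = ba08efd85700
  after D3: wrote 6B at 0x08 = b8ba08efd857
query mem[0x02]=0xba, mem[0x0a]=0x08, mem[0x16]=0x25

MEM[0x02,0x0a,0x16] = ba 08 25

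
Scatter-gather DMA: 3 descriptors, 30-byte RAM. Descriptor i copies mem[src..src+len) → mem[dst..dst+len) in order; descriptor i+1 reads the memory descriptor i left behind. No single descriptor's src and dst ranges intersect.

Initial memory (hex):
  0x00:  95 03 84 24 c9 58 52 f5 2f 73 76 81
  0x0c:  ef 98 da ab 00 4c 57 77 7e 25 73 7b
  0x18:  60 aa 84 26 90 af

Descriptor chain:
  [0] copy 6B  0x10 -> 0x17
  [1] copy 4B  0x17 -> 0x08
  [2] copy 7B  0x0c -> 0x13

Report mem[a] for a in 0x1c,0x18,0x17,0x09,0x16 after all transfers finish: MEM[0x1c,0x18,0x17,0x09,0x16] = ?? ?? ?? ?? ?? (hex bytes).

  after D0: wrote 6B at 0x17 = 004c57777e25
  after D1: wrote 4B at 0x08 = 004c5777
  after D2: wrote 7B at 0x13 = ef98daab004c57
query mem[0x1c]=0x25, mem[0x18]=0x4c, mem[0x17]=0x00, mem[0x09]=0x4c, mem[0x16]=0xab

MEM[0x1c,0x18,0x17,0x09,0x16] = 25 4c 00 4c ab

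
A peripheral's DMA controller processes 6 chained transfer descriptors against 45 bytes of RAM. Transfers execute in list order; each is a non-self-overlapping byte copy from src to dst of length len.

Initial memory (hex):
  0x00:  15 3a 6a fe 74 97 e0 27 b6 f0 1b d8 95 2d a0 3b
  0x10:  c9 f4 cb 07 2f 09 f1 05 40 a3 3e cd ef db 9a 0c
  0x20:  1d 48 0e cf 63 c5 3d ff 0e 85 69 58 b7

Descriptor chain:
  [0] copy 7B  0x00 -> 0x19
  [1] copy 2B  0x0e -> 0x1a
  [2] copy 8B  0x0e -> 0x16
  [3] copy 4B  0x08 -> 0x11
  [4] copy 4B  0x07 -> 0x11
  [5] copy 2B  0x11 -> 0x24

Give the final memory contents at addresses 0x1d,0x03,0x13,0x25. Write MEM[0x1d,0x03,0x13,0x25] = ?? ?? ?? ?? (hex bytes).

  after D0: wrote 7B at 0x19 = 153a6afe7497e0
  after D1: wrote 2B at 0x1a = a03b
  after D2: wrote 8B at 0x16 = a03bc9f4cb072f09
  after D3: wrote 4B at 0x11 = b6f01bd8
  after D4: wrote 4B at 0x11 = 27b6f01b
  after D5: wrote 2B at 0x24 = 27b6
query mem[0x1d]=0x09, mem[0x03]=0xfe, mem[0x13]=0xf0, mem[0x25]=0xb6

MEM[0x1d,0x03,0x13,0x25] = 09 fe f0 b6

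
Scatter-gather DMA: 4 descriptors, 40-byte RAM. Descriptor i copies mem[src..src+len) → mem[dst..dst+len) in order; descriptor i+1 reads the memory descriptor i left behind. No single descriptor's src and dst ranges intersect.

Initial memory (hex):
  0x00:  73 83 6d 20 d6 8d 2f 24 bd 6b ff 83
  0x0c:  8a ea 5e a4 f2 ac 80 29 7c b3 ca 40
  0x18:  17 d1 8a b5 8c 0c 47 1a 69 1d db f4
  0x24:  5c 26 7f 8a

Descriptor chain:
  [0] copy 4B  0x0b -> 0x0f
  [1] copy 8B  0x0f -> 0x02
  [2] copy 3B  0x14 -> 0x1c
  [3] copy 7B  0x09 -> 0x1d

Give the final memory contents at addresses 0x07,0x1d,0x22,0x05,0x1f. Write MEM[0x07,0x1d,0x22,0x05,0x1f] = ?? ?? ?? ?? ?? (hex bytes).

MEM[0x07,0x1d,0x22,0x05,0x1f] = 7c ca 5e 5e 83

[0] 0x0b->0x0f len=4 : 83 8a ea 5e
[1] 0x0f->0x02 len=8 : 83 8a ea 5e 29 7c b3 ca
[2] 0x14->0x1c len=3 : 7c b3 ca
[3] 0x09->0x1d len=7 : ca ff 83 8a ea 5e 83
query mem[0x07]=0x7c, mem[0x1d]=0xca, mem[0x22]=0x5e, mem[0x05]=0x5e, mem[0x1f]=0x83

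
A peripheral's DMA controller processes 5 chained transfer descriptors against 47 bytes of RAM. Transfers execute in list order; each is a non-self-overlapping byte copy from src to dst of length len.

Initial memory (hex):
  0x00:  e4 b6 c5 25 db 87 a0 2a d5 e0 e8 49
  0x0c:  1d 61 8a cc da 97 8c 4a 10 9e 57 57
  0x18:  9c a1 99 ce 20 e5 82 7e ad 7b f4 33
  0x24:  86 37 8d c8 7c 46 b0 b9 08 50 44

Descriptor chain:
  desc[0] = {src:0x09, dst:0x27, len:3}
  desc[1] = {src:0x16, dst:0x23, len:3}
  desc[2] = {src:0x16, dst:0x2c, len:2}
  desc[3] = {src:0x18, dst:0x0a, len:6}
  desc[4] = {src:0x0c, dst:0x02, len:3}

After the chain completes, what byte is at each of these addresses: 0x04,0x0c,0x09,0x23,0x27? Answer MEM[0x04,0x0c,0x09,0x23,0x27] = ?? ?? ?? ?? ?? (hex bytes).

  after D0: wrote 3B at 0x27 = e0e849
  after D1: wrote 3B at 0x23 = 57579c
  after D2: wrote 2B at 0x2c = 5757
  after D3: wrote 6B at 0x0a = 9ca199ce20e5
  after D4: wrote 3B at 0x02 = 99ce20
query mem[0x04]=0x20, mem[0x0c]=0x99, mem[0x09]=0xe0, mem[0x23]=0x57, mem[0x27]=0xe0

MEM[0x04,0x0c,0x09,0x23,0x27] = 20 99 e0 57 e0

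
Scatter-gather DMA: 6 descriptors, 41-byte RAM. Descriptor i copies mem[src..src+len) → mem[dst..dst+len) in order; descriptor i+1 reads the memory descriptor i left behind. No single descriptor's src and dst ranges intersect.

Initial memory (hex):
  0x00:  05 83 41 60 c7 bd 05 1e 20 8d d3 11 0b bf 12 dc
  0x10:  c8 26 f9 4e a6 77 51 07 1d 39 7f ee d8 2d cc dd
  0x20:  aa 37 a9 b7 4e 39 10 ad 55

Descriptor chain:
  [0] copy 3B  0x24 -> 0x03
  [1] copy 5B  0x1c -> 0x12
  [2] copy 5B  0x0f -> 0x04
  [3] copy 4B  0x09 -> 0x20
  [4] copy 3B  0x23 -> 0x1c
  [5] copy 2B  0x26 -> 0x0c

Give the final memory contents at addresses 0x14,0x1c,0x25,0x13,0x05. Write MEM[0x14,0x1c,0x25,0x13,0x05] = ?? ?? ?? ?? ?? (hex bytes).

MEM[0x14,0x1c,0x25,0x13,0x05] = cc 0b 39 2d c8

[0] 0x24->0x03 len=3 : 4e 39 10
[1] 0x1c->0x12 len=5 : d8 2d cc dd aa
[2] 0x0f->0x04 len=5 : dc c8 26 d8 2d
[3] 0x09->0x20 len=4 : 8d d3 11 0b
[4] 0x23->0x1c len=3 : 0b 4e 39
[5] 0x26->0x0c len=2 : 10 ad
query mem[0x14]=0xcc, mem[0x1c]=0x0b, mem[0x25]=0x39, mem[0x13]=0x2d, mem[0x05]=0xc8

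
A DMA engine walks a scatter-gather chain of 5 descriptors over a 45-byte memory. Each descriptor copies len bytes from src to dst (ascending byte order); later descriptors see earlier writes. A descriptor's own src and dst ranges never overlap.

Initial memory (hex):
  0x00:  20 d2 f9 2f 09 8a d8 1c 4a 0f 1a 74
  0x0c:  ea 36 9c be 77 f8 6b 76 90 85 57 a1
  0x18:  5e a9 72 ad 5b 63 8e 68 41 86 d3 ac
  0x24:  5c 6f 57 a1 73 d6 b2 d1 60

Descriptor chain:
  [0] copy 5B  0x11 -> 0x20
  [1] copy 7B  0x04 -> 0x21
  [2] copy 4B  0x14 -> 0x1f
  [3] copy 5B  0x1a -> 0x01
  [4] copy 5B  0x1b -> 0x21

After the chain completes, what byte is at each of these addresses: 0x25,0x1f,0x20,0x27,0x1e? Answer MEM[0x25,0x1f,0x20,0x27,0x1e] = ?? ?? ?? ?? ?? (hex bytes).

MEM[0x25,0x1f,0x20,0x27,0x1e] = 90 90 85 1a 8e

#0 dst[0x20+5] := {0xf8,0x6b,0x76,0x90,0x85}
#1 dst[0x21+7] := {0x09,0x8a,0xd8,0x1c,0x4a,0x0f,0x1a}
#2 dst[0x1f+4] := {0x90,0x85,0x57,0xa1}
#3 dst[0x01+5] := {0x72,0xad,0x5b,0x63,0x8e}
#4 dst[0x21+5] := {0xad,0x5b,0x63,0x8e,0x90}
query mem[0x25]=0x90, mem[0x1f]=0x90, mem[0x20]=0x85, mem[0x27]=0x1a, mem[0x1e]=0x8e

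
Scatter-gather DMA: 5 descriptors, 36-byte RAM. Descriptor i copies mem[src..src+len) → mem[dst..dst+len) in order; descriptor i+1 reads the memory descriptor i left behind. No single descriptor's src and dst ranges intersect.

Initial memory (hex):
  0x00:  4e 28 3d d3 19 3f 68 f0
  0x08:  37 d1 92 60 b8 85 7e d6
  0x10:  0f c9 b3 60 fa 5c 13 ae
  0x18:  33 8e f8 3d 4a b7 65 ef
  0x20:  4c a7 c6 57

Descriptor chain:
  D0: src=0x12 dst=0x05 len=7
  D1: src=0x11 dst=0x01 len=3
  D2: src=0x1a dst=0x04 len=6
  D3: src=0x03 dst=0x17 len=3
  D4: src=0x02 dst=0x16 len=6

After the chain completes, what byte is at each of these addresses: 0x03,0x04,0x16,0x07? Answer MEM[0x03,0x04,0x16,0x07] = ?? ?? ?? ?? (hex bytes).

D0: mem[0x05..0x0b] <- [b3 60 fa 5c 13 ae 33]
D1: mem[0x01..0x03] <- [c9 b3 60]
D2: mem[0x04..0x09] <- [f8 3d 4a b7 65 ef]
D3: mem[0x17..0x19] <- [60 f8 3d]
D4: mem[0x16..0x1b] <- [b3 60 f8 3d 4a b7]
query mem[0x03]=0x60, mem[0x04]=0xf8, mem[0x16]=0xb3, mem[0x07]=0xb7

MEM[0x03,0x04,0x16,0x07] = 60 f8 b3 b7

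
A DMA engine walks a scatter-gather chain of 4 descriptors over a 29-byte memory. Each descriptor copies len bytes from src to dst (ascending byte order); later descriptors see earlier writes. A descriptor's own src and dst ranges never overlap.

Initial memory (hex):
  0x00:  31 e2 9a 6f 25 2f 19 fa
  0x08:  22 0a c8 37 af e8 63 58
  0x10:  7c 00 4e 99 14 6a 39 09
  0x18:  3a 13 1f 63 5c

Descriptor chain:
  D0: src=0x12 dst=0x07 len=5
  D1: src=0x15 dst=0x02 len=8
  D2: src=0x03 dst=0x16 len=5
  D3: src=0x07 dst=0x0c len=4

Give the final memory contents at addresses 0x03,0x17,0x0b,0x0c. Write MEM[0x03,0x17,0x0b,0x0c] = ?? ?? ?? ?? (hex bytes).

MEM[0x03,0x17,0x0b,0x0c] = 39 09 39 1f

[0] 0x12->0x07 len=5 : 4e 99 14 6a 39
[1] 0x15->0x02 len=8 : 6a 39 09 3a 13 1f 63 5c
[2] 0x03->0x16 len=5 : 39 09 3a 13 1f
[3] 0x07->0x0c len=4 : 1f 63 5c 6a
query mem[0x03]=0x39, mem[0x17]=0x09, mem[0x0b]=0x39, mem[0x0c]=0x1f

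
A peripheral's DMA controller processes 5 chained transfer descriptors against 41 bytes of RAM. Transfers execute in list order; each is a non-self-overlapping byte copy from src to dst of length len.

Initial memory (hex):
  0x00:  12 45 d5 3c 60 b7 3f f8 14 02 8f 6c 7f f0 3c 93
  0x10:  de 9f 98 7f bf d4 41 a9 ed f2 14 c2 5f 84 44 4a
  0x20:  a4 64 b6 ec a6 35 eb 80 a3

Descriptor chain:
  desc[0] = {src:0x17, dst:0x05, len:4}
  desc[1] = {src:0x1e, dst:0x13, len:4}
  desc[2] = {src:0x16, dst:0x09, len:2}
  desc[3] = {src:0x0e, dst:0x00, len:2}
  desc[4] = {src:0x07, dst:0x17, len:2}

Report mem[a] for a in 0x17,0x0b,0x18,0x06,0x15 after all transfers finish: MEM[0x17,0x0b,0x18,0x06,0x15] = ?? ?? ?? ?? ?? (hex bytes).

MEM[0x17,0x0b,0x18,0x06,0x15] = f2 6c 14 ed a4

#0 dst[0x05+4] := {0xa9,0xed,0xf2,0x14}
#1 dst[0x13+4] := {0x44,0x4a,0xa4,0x64}
#2 dst[0x09+2] := {0x64,0xa9}
#3 dst[0x00+2] := {0x3c,0x93}
#4 dst[0x17+2] := {0xf2,0x14}
query mem[0x17]=0xf2, mem[0x0b]=0x6c, mem[0x18]=0x14, mem[0x06]=0xed, mem[0x15]=0xa4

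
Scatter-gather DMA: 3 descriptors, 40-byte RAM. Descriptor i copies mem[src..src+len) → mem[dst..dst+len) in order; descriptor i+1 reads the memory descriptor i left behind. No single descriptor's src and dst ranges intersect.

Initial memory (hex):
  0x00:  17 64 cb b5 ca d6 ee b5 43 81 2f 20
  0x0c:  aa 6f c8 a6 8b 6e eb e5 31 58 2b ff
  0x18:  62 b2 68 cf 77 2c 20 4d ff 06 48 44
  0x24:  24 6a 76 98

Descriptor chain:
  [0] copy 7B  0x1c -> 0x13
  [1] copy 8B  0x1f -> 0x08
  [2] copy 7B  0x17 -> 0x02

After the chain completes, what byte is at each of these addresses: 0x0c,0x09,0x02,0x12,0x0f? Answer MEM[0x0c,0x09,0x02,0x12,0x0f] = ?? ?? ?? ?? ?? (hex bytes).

MEM[0x0c,0x09,0x02,0x12,0x0f] = 44 ff ff eb 76

D0: mem[0x13..0x19] <- [77 2c 20 4d ff 06 48]
D1: mem[0x08..0x0f] <- [4d ff 06 48 44 24 6a 76]
D2: mem[0x02..0x08] <- [ff 06 48 68 cf 77 2c]
query mem[0x0c]=0x44, mem[0x09]=0xff, mem[0x02]=0xff, mem[0x12]=0xeb, mem[0x0f]=0x76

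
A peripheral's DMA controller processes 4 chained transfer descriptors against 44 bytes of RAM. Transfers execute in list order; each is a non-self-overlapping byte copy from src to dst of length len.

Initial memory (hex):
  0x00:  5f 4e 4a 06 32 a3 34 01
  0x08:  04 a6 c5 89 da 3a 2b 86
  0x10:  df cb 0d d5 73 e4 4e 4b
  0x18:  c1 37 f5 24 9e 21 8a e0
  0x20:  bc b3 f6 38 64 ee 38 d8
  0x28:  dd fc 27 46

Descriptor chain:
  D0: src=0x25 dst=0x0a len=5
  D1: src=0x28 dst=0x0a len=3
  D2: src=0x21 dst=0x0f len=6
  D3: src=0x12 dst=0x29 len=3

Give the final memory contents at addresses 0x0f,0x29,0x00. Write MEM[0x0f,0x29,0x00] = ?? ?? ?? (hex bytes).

MEM[0x0f,0x29,0x00] = b3 64 5f

D0: mem[0x0a..0x0e] <- [ee 38 d8 dd fc]
D1: mem[0x0a..0x0c] <- [dd fc 27]
D2: mem[0x0f..0x14] <- [b3 f6 38 64 ee 38]
D3: mem[0x29..0x2b] <- [64 ee 38]
query mem[0x0f]=0xb3, mem[0x29]=0x64, mem[0x00]=0x5f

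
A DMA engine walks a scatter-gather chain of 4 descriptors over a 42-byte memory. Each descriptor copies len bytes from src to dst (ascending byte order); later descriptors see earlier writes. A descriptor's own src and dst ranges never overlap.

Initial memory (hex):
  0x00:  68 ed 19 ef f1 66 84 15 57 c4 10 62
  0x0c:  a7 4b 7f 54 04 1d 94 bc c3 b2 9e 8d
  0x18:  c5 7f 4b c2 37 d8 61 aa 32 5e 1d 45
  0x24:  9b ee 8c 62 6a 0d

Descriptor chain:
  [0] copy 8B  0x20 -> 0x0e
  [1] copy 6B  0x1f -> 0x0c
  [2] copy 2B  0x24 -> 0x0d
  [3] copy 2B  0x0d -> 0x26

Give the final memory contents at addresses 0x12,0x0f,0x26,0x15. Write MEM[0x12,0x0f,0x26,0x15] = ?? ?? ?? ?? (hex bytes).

  after D0: wrote 8B at 0x0e = 325e1d459bee8c62
  after D1: wrote 6B at 0x0c = aa325e1d459b
  after D2: wrote 2B at 0x0d = 9bee
  after D3: wrote 2B at 0x26 = 9bee
query mem[0x12]=0x9b, mem[0x0f]=0x1d, mem[0x26]=0x9b, mem[0x15]=0x62

MEM[0x12,0x0f,0x26,0x15] = 9b 1d 9b 62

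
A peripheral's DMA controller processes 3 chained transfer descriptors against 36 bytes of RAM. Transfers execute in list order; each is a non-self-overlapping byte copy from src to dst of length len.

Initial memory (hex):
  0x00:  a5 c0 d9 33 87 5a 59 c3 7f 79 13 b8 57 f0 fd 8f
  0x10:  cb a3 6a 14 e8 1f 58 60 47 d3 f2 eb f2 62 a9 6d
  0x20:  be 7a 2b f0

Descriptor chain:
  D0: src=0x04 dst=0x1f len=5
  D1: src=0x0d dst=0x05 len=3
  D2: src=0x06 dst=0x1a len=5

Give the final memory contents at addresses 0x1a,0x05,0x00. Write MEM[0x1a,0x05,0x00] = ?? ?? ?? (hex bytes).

MEM[0x1a,0x05,0x00] = fd f0 a5

  after D0: wrote 5B at 0x1f = 875a59c37f
  after D1: wrote 3B at 0x05 = f0fd8f
  after D2: wrote 5B at 0x1a = fd8f7f7913
query mem[0x1a]=0xfd, mem[0x05]=0xf0, mem[0x00]=0xa5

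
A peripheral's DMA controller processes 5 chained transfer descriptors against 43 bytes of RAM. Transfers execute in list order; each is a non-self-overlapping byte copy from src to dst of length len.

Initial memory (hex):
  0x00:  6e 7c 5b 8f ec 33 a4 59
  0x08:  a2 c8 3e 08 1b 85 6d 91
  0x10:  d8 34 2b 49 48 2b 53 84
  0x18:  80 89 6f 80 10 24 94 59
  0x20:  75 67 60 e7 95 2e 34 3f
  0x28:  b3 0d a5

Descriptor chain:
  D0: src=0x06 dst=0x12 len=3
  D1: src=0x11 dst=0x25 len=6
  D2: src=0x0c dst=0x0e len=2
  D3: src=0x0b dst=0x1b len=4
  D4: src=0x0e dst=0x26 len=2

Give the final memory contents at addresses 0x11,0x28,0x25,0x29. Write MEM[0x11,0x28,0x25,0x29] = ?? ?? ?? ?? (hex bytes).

MEM[0x11,0x28,0x25,0x29] = 34 a2 34 2b

D0: mem[0x12..0x14] <- [a4 59 a2]
D1: mem[0x25..0x2a] <- [34 a4 59 a2 2b 53]
D2: mem[0x0e..0x0f] <- [1b 85]
D3: mem[0x1b..0x1e] <- [08 1b 85 1b]
D4: mem[0x26..0x27] <- [1b 85]
query mem[0x11]=0x34, mem[0x28]=0xa2, mem[0x25]=0x34, mem[0x29]=0x2b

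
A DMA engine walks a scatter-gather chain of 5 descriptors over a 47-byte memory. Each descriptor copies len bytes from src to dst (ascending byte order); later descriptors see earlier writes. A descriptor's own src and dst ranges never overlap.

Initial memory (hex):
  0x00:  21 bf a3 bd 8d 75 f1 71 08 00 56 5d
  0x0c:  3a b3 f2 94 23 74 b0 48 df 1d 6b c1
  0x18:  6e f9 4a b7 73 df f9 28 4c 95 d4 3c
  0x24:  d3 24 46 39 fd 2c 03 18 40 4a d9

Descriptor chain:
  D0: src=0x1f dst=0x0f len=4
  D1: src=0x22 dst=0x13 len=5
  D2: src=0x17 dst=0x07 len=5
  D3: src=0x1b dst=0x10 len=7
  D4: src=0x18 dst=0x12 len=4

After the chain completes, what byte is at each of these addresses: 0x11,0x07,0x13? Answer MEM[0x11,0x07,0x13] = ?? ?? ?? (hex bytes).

D0: mem[0x0f..0x12] <- [28 4c 95 d4]
D1: mem[0x13..0x17] <- [d4 3c d3 24 46]
D2: mem[0x07..0x0b] <- [46 6e f9 4a b7]
D3: mem[0x10..0x16] <- [b7 73 df f9 28 4c 95]
D4: mem[0x12..0x15] <- [6e f9 4a b7]
query mem[0x11]=0x73, mem[0x07]=0x46, mem[0x13]=0xf9

MEM[0x11,0x07,0x13] = 73 46 f9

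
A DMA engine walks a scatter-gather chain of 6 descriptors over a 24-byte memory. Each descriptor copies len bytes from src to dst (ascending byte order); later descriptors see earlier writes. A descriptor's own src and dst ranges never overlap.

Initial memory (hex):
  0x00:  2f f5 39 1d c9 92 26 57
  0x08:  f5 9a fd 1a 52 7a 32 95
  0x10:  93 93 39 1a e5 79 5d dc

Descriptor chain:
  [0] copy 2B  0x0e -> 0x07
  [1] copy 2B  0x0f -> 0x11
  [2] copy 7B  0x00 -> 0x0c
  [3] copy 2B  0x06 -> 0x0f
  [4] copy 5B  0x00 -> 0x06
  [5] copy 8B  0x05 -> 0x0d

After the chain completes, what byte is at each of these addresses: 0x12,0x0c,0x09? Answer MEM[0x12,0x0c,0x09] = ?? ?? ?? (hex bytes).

MEM[0x12,0x0c,0x09] = c9 2f 1d

[0] 0x0e->0x07 len=2 : 32 95
[1] 0x0f->0x11 len=2 : 95 93
[2] 0x00->0x0c len=7 : 2f f5 39 1d c9 92 26
[3] 0x06->0x0f len=2 : 26 32
[4] 0x00->0x06 len=5 : 2f f5 39 1d c9
[5] 0x05->0x0d len=8 : 92 2f f5 39 1d c9 1a 2f
query mem[0x12]=0xc9, mem[0x0c]=0x2f, mem[0x09]=0x1d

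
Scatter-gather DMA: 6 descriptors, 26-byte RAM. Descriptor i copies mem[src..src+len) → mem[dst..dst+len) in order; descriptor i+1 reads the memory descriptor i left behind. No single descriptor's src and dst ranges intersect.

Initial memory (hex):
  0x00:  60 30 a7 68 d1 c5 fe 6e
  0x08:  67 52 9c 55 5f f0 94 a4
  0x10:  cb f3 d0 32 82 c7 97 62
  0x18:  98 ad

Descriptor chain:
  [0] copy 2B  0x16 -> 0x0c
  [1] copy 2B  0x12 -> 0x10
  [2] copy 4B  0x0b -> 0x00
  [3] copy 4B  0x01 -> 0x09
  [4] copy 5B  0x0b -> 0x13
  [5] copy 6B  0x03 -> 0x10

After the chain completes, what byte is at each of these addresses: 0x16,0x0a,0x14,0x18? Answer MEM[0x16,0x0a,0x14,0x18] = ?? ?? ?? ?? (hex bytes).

MEM[0x16,0x0a,0x14,0x18] = 94 62 6e 98

#0 dst[0x0c+2] := {0x97,0x62}
#1 dst[0x10+2] := {0xd0,0x32}
#2 dst[0x00+4] := {0x55,0x97,0x62,0x94}
#3 dst[0x09+4] := {0x97,0x62,0x94,0xd1}
#4 dst[0x13+5] := {0x94,0xd1,0x62,0x94,0xa4}
#5 dst[0x10+6] := {0x94,0xd1,0xc5,0xfe,0x6e,0x67}
query mem[0x16]=0x94, mem[0x0a]=0x62, mem[0x14]=0x6e, mem[0x18]=0x98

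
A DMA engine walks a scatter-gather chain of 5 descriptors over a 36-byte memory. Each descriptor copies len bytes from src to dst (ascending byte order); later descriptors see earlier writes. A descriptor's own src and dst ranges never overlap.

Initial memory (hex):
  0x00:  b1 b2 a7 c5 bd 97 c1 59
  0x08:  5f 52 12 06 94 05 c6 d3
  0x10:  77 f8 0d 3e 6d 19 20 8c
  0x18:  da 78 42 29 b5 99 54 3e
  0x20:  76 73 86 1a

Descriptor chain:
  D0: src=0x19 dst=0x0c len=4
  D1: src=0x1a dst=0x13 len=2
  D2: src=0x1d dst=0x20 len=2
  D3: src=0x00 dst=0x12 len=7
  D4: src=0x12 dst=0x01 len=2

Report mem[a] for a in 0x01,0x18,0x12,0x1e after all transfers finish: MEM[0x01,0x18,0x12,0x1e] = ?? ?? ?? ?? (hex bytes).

D0: mem[0x0c..0x0f] <- [78 42 29 b5]
D1: mem[0x13..0x14] <- [42 29]
D2: mem[0x20..0x21] <- [99 54]
D3: mem[0x12..0x18] <- [b1 b2 a7 c5 bd 97 c1]
D4: mem[0x01..0x02] <- [b1 b2]
query mem[0x01]=0xb1, mem[0x18]=0xc1, mem[0x12]=0xb1, mem[0x1e]=0x54

MEM[0x01,0x18,0x12,0x1e] = b1 c1 b1 54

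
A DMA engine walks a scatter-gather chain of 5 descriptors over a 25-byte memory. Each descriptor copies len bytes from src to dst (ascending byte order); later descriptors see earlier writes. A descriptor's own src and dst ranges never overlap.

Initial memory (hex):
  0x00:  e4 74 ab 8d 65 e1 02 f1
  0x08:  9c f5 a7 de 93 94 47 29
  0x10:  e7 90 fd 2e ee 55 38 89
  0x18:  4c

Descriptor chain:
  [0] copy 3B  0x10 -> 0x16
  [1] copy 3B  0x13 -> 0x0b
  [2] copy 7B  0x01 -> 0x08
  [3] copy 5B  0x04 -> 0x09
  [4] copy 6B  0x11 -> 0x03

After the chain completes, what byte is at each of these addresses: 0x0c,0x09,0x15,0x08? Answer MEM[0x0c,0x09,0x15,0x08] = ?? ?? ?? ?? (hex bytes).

MEM[0x0c,0x09,0x15,0x08] = f1 65 55 e7

[0] 0x10->0x16 len=3 : e7 90 fd
[1] 0x13->0x0b len=3 : 2e ee 55
[2] 0x01->0x08 len=7 : 74 ab 8d 65 e1 02 f1
[3] 0x04->0x09 len=5 : 65 e1 02 f1 74
[4] 0x11->0x03 len=6 : 90 fd 2e ee 55 e7
query mem[0x0c]=0xf1, mem[0x09]=0x65, mem[0x15]=0x55, mem[0x08]=0xe7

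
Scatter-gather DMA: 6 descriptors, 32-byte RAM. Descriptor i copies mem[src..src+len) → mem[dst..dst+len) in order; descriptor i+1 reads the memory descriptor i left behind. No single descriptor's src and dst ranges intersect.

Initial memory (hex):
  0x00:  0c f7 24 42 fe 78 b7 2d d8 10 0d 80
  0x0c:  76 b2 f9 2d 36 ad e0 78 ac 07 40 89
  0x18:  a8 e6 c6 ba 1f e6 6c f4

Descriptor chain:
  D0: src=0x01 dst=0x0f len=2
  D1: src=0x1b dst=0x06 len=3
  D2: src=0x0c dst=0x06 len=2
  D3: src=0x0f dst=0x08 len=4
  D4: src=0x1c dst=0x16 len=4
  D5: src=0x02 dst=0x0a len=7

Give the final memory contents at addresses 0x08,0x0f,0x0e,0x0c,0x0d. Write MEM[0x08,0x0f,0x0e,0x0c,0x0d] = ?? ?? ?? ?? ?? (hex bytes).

  after D0: wrote 2B at 0x0f = f724
  after D1: wrote 3B at 0x06 = ba1fe6
  after D2: wrote 2B at 0x06 = 76b2
  after D3: wrote 4B at 0x08 = f724ade0
  after D4: wrote 4B at 0x16 = 1fe66cf4
  after D5: wrote 7B at 0x0a = 2442fe7876b2f7
query mem[0x08]=0xf7, mem[0x0f]=0xb2, mem[0x0e]=0x76, mem[0x0c]=0xfe, mem[0x0d]=0x78

MEM[0x08,0x0f,0x0e,0x0c,0x0d] = f7 b2 76 fe 78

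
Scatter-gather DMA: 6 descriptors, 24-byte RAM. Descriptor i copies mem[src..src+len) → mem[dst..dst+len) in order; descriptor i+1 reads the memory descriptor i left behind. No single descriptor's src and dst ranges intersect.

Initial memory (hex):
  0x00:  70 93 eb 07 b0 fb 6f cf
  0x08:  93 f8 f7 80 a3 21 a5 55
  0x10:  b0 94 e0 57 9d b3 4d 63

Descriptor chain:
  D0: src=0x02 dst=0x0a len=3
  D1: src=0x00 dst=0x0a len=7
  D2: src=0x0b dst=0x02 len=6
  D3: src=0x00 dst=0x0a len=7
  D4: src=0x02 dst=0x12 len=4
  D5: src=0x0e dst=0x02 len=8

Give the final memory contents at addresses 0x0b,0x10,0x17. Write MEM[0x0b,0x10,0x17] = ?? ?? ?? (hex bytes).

D0: mem[0x0a..0x0c] <- [eb 07 b0]
D1: mem[0x0a..0x10] <- [70 93 eb 07 b0 fb 6f]
D2: mem[0x02..0x07] <- [93 eb 07 b0 fb 6f]
D3: mem[0x0a..0x10] <- [70 93 93 eb 07 b0 fb]
D4: mem[0x12..0x15] <- [93 eb 07 b0]
D5: mem[0x02..0x09] <- [07 b0 fb 94 93 eb 07 b0]
query mem[0x0b]=0x93, mem[0x10]=0xfb, mem[0x17]=0x63

MEM[0x0b,0x10,0x17] = 93 fb 63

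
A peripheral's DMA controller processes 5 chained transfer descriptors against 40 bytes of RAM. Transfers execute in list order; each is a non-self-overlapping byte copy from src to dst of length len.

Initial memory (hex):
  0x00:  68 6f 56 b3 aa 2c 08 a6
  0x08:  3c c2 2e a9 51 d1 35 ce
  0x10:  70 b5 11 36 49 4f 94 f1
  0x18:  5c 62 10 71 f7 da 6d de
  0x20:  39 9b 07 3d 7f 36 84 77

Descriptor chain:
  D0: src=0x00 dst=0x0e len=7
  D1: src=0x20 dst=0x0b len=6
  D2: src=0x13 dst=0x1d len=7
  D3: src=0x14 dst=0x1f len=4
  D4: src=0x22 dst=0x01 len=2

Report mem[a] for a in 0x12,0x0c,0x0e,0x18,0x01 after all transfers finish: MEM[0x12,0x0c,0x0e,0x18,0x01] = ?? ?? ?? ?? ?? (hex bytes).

MEM[0x12,0x0c,0x0e,0x18,0x01] = aa 9b 3d 5c f1

[0] 0x00->0x0e len=7 : 68 6f 56 b3 aa 2c 08
[1] 0x20->0x0b len=6 : 39 9b 07 3d 7f 36
[2] 0x13->0x1d len=7 : 2c 08 4f 94 f1 5c 62
[3] 0x14->0x1f len=4 : 08 4f 94 f1
[4] 0x22->0x01 len=2 : f1 62
query mem[0x12]=0xaa, mem[0x0c]=0x9b, mem[0x0e]=0x3d, mem[0x18]=0x5c, mem[0x01]=0xf1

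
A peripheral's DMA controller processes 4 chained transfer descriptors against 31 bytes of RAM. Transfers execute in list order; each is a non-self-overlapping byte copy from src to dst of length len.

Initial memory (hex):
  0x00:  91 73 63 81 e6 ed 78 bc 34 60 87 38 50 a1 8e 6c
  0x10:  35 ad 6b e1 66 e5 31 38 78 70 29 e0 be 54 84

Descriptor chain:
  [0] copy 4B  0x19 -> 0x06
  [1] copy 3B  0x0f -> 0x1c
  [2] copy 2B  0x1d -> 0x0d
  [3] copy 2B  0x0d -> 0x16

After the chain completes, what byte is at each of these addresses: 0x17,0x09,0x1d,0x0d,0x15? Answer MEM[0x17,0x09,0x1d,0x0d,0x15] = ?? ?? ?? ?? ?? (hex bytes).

[0] 0x19->0x06 len=4 : 70 29 e0 be
[1] 0x0f->0x1c len=3 : 6c 35 ad
[2] 0x1d->0x0d len=2 : 35 ad
[3] 0x0d->0x16 len=2 : 35 ad
query mem[0x17]=0xad, mem[0x09]=0xbe, mem[0x1d]=0x35, mem[0x0d]=0x35, mem[0x15]=0xe5

MEM[0x17,0x09,0x1d,0x0d,0x15] = ad be 35 35 e5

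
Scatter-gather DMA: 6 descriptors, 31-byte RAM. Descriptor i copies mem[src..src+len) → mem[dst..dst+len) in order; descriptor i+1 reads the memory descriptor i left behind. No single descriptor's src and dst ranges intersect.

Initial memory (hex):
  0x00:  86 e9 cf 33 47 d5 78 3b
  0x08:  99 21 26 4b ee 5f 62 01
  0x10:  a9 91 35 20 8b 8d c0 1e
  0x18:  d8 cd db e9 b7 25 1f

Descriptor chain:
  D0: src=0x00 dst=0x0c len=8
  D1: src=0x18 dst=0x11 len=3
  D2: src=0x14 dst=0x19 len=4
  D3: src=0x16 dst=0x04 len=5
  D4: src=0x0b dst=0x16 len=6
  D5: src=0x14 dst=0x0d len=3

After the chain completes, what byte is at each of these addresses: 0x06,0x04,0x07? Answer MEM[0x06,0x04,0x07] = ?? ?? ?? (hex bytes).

MEM[0x06,0x04,0x07] = d8 c0 8b

#0 dst[0x0c+8] := {0x86,0xe9,0xcf,0x33,0x47,0xd5,0x78,0x3b}
#1 dst[0x11+3] := {0xd8,0xcd,0xdb}
#2 dst[0x19+4] := {0x8b,0x8d,0xc0,0x1e}
#3 dst[0x04+5] := {0xc0,0x1e,0xd8,0x8b,0x8d}
#4 dst[0x16+6] := {0x4b,0x86,0xe9,0xcf,0x33,0x47}
#5 dst[0x0d+3] := {0x8b,0x8d,0x4b}
query mem[0x06]=0xd8, mem[0x04]=0xc0, mem[0x07]=0x8b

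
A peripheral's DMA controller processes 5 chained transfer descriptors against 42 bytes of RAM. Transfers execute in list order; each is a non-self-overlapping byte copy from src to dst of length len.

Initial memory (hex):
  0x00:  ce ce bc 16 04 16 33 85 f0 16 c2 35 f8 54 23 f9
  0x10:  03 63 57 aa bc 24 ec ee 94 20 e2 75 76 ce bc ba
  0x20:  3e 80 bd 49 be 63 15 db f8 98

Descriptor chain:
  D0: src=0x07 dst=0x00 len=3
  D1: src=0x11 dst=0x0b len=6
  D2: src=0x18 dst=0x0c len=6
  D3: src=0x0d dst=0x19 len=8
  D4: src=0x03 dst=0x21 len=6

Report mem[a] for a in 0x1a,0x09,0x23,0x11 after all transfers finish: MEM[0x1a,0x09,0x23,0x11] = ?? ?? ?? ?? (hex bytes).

[0] 0x07->0x00 len=3 : 85 f0 16
[1] 0x11->0x0b len=6 : 63 57 aa bc 24 ec
[2] 0x18->0x0c len=6 : 94 20 e2 75 76 ce
[3] 0x0d->0x19 len=8 : 20 e2 75 76 ce 57 aa bc
[4] 0x03->0x21 len=6 : 16 04 16 33 85 f0
query mem[0x1a]=0xe2, mem[0x09]=0x16, mem[0x23]=0x16, mem[0x11]=0xce

MEM[0x1a,0x09,0x23,0x11] = e2 16 16 ce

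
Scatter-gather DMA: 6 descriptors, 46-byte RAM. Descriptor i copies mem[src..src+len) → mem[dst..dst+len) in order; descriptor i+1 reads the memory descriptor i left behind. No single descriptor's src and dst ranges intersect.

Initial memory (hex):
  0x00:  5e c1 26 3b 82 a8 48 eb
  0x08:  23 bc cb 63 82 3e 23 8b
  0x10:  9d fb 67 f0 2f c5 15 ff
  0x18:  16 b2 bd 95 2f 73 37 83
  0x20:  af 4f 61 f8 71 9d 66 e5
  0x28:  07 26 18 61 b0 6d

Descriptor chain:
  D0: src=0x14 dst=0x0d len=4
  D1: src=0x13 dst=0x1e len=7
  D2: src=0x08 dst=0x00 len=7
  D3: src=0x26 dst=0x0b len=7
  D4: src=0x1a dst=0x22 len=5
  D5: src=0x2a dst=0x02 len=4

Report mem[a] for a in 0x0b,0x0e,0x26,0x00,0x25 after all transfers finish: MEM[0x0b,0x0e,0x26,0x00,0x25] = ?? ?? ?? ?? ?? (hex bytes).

D0: mem[0x0d..0x10] <- [2f c5 15 ff]
D1: mem[0x1e..0x24] <- [f0 2f c5 15 ff 16 b2]
D2: mem[0x00..0x06] <- [23 bc cb 63 82 2f c5]
D3: mem[0x0b..0x11] <- [66 e5 07 26 18 61 b0]
D4: mem[0x22..0x26] <- [bd 95 2f 73 f0]
D5: mem[0x02..0x05] <- [18 61 b0 6d]
query mem[0x0b]=0x66, mem[0x0e]=0x26, mem[0x26]=0xf0, mem[0x00]=0x23, mem[0x25]=0x73

MEM[0x0b,0x0e,0x26,0x00,0x25] = 66 26 f0 23 73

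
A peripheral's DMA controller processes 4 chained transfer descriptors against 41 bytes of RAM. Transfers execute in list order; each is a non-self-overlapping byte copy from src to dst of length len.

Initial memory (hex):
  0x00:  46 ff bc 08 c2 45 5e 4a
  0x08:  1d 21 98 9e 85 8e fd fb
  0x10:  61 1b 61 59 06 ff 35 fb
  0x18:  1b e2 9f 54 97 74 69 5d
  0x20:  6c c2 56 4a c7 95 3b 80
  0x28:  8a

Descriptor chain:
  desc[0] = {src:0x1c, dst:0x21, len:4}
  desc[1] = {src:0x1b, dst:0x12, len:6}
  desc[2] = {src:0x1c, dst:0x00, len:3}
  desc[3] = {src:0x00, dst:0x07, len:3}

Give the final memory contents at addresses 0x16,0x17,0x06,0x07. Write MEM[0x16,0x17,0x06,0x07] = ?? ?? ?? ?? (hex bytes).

D0: mem[0x21..0x24] <- [97 74 69 5d]
D1: mem[0x12..0x17] <- [54 97 74 69 5d 6c]
D2: mem[0x00..0x02] <- [97 74 69]
D3: mem[0x07..0x09] <- [97 74 69]
query mem[0x16]=0x5d, mem[0x17]=0x6c, mem[0x06]=0x5e, mem[0x07]=0x97

MEM[0x16,0x17,0x06,0x07] = 5d 6c 5e 97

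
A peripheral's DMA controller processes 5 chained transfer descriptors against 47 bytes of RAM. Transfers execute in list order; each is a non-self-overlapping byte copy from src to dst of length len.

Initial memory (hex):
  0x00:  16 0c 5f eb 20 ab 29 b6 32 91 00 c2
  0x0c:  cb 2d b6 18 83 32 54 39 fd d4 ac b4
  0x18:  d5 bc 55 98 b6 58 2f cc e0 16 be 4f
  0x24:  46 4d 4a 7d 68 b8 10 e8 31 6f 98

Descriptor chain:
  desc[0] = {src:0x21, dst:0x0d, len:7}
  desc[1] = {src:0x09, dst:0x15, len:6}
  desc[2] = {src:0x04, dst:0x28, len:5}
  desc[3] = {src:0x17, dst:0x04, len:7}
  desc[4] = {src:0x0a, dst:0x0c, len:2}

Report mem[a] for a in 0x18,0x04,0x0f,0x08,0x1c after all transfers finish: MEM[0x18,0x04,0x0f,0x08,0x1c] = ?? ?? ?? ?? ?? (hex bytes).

MEM[0x18,0x04,0x0f,0x08,0x1c] = cb c2 4f 98 b6

D0: mem[0x0d..0x13] <- [16 be 4f 46 4d 4a 7d]
D1: mem[0x15..0x1a] <- [91 00 c2 cb 16 be]
D2: mem[0x28..0x2c] <- [20 ab 29 b6 32]
D3: mem[0x04..0x0a] <- [c2 cb 16 be 98 b6 58]
D4: mem[0x0c..0x0d] <- [58 c2]
query mem[0x18]=0xcb, mem[0x04]=0xc2, mem[0x0f]=0x4f, mem[0x08]=0x98, mem[0x1c]=0xb6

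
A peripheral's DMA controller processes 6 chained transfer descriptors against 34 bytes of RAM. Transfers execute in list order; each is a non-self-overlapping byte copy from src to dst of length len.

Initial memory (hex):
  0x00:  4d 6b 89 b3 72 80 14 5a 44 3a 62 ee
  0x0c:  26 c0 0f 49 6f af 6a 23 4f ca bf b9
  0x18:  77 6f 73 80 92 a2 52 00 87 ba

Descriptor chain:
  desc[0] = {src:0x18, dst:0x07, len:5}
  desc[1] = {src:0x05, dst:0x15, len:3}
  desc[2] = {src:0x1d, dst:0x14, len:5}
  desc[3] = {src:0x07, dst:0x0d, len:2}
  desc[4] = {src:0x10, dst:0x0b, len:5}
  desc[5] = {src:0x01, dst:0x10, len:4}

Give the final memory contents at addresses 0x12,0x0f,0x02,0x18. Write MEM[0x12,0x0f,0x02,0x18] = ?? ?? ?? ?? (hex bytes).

MEM[0x12,0x0f,0x02,0x18] = b3 a2 89 ba

D0: mem[0x07..0x0b] <- [77 6f 73 80 92]
D1: mem[0x15..0x17] <- [80 14 77]
D2: mem[0x14..0x18] <- [a2 52 00 87 ba]
D3: mem[0x0d..0x0e] <- [77 6f]
D4: mem[0x0b..0x0f] <- [6f af 6a 23 a2]
D5: mem[0x10..0x13] <- [6b 89 b3 72]
query mem[0x12]=0xb3, mem[0x0f]=0xa2, mem[0x02]=0x89, mem[0x18]=0xba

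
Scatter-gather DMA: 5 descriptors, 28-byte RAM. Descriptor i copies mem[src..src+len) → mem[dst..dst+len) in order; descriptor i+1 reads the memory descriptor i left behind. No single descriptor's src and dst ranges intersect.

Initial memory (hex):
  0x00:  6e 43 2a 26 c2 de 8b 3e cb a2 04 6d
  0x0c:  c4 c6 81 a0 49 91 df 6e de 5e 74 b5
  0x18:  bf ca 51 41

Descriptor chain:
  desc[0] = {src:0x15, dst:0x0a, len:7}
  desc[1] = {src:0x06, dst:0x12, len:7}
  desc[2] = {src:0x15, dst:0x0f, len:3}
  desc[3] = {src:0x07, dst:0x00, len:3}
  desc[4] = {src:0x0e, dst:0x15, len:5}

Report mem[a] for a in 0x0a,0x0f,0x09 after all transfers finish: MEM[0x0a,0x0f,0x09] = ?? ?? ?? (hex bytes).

MEM[0x0a,0x0f,0x09] = 5e a2 a2

#0 dst[0x0a+7] := {0x5e,0x74,0xb5,0xbf,0xca,0x51,0x41}
#1 dst[0x12+7] := {0x8b,0x3e,0xcb,0xa2,0x5e,0x74,0xb5}
#2 dst[0x0f+3] := {0xa2,0x5e,0x74}
#3 dst[0x00+3] := {0x3e,0xcb,0xa2}
#4 dst[0x15+5] := {0xca,0xa2,0x5e,0x74,0x8b}
query mem[0x0a]=0x5e, mem[0x0f]=0xa2, mem[0x09]=0xa2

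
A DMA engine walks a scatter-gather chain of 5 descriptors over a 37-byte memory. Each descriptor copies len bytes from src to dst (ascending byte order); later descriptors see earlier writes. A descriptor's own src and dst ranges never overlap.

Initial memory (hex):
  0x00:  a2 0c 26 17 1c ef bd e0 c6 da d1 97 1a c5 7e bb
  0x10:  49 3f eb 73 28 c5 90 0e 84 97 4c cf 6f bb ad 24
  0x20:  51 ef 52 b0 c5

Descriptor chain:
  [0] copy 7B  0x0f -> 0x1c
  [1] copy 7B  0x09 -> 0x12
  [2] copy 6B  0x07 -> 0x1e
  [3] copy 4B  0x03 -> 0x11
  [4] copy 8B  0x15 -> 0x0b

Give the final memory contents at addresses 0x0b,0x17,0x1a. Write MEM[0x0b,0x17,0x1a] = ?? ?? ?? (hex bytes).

[0] 0x0f->0x1c len=7 : bb 49 3f eb 73 28 c5
[1] 0x09->0x12 len=7 : da d1 97 1a c5 7e bb
[2] 0x07->0x1e len=6 : e0 c6 da d1 97 1a
[3] 0x03->0x11 len=4 : 17 1c ef bd
[4] 0x15->0x0b len=8 : 1a c5 7e bb 97 4c cf bb
query mem[0x0b]=0x1a, mem[0x17]=0x7e, mem[0x1a]=0x4c

MEM[0x0b,0x17,0x1a] = 1a 7e 4c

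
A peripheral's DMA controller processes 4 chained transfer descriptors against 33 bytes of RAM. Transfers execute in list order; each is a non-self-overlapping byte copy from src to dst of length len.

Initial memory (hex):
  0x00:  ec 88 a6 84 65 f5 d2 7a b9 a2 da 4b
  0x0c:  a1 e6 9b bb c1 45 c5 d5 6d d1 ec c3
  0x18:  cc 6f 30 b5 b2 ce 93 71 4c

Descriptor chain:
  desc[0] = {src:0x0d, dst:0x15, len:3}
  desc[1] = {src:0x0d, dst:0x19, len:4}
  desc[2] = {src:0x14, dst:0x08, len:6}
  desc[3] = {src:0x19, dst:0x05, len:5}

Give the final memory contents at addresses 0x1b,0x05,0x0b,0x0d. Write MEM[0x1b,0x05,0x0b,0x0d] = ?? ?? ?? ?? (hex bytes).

MEM[0x1b,0x05,0x0b,0x0d] = bb e6 bb e6

D0: mem[0x15..0x17] <- [e6 9b bb]
D1: mem[0x19..0x1c] <- [e6 9b bb c1]
D2: mem[0x08..0x0d] <- [6d e6 9b bb cc e6]
D3: mem[0x05..0x09] <- [e6 9b bb c1 ce]
query mem[0x1b]=0xbb, mem[0x05]=0xe6, mem[0x0b]=0xbb, mem[0x0d]=0xe6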